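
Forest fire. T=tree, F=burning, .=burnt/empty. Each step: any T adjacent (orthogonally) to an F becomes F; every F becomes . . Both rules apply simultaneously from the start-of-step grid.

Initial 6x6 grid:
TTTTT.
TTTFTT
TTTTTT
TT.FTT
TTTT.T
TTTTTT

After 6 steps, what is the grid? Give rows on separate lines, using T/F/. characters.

Step 1: 6 trees catch fire, 2 burn out
  TTTFT.
  TTF.FT
  TTTFTT
  TT..FT
  TTTF.T
  TTTTTT
Step 2: 9 trees catch fire, 6 burn out
  TTF.F.
  TF...F
  TTF.FT
  TT...F
  TTF..T
  TTTFTT
Step 3: 8 trees catch fire, 9 burn out
  TF....
  F.....
  TF...F
  TT....
  TF...F
  TTF.FT
Step 4: 6 trees catch fire, 8 burn out
  F.....
  ......
  F.....
  TF....
  F.....
  TF...F
Step 5: 2 trees catch fire, 6 burn out
  ......
  ......
  ......
  F.....
  ......
  F.....
Step 6: 0 trees catch fire, 2 burn out
  ......
  ......
  ......
  ......
  ......
  ......

......
......
......
......
......
......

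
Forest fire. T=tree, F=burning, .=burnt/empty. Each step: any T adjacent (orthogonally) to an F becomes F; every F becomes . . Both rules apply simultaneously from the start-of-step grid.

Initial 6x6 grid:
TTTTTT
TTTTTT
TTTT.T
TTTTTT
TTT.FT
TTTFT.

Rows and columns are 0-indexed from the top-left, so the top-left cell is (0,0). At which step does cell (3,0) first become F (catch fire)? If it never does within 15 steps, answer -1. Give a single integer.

Step 1: cell (3,0)='T' (+4 fires, +2 burnt)
Step 2: cell (3,0)='T' (+4 fires, +4 burnt)
Step 3: cell (3,0)='T' (+5 fires, +4 burnt)
Step 4: cell (3,0)='T' (+5 fires, +5 burnt)
Step 5: cell (3,0)='F' (+6 fires, +5 burnt)
  -> target ignites at step 5
Step 6: cell (3,0)='.' (+4 fires, +6 burnt)
Step 7: cell (3,0)='.' (+2 fires, +4 burnt)
Step 8: cell (3,0)='.' (+1 fires, +2 burnt)
Step 9: cell (3,0)='.' (+0 fires, +1 burnt)
  fire out at step 9

5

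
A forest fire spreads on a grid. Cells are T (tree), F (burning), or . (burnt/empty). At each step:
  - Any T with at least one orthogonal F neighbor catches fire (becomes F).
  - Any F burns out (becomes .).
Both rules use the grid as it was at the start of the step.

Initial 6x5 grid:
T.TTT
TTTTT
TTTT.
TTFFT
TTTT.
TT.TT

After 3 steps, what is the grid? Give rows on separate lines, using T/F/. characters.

Step 1: 6 trees catch fire, 2 burn out
  T.TTT
  TTTTT
  TTFF.
  TF..F
  TTFF.
  TT.TT
Step 2: 6 trees catch fire, 6 burn out
  T.TTT
  TTFFT
  TF...
  F....
  TF...
  TT.FT
Step 3: 8 trees catch fire, 6 burn out
  T.FFT
  TF..F
  F....
  .....
  F....
  TF..F

T.FFT
TF..F
F....
.....
F....
TF..F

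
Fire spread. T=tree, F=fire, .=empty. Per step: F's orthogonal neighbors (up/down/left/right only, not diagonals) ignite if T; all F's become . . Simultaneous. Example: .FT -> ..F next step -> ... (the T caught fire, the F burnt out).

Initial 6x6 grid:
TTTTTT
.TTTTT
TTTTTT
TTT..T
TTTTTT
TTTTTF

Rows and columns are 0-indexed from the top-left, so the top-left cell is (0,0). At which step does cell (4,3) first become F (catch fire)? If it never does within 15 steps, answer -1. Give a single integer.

Step 1: cell (4,3)='T' (+2 fires, +1 burnt)
Step 2: cell (4,3)='T' (+3 fires, +2 burnt)
Step 3: cell (4,3)='F' (+3 fires, +3 burnt)
  -> target ignites at step 3
Step 4: cell (4,3)='.' (+4 fires, +3 burnt)
Step 5: cell (4,3)='.' (+6 fires, +4 burnt)
Step 6: cell (4,3)='.' (+5 fires, +6 burnt)
Step 7: cell (4,3)='.' (+4 fires, +5 burnt)
Step 8: cell (4,3)='.' (+3 fires, +4 burnt)
Step 9: cell (4,3)='.' (+1 fires, +3 burnt)
Step 10: cell (4,3)='.' (+1 fires, +1 burnt)
Step 11: cell (4,3)='.' (+0 fires, +1 burnt)
  fire out at step 11

3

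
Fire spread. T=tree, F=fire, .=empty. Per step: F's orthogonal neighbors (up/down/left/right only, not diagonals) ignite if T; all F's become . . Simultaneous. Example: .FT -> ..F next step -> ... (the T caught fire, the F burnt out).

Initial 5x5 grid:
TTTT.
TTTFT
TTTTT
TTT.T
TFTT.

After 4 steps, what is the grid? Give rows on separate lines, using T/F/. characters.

Step 1: 7 trees catch fire, 2 burn out
  TTTF.
  TTF.F
  TTTFT
  TFT.T
  F.FT.
Step 2: 8 trees catch fire, 7 burn out
  TTF..
  TF...
  TFF.F
  F.F.T
  ...F.
Step 3: 4 trees catch fire, 8 burn out
  TF...
  F....
  F....
  ....F
  .....
Step 4: 1 trees catch fire, 4 burn out
  F....
  .....
  .....
  .....
  .....

F....
.....
.....
.....
.....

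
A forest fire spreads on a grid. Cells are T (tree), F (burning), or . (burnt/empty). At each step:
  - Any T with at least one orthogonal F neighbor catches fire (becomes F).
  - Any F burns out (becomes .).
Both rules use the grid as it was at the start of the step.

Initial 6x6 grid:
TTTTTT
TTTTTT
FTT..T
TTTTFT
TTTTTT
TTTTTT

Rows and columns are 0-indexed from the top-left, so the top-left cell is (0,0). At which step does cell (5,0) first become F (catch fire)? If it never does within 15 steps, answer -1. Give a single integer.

Step 1: cell (5,0)='T' (+6 fires, +2 burnt)
Step 2: cell (5,0)='T' (+10 fires, +6 burnt)
Step 3: cell (5,0)='F' (+8 fires, +10 burnt)
  -> target ignites at step 3
Step 4: cell (5,0)='.' (+6 fires, +8 burnt)
Step 5: cell (5,0)='.' (+2 fires, +6 burnt)
Step 6: cell (5,0)='.' (+0 fires, +2 burnt)
  fire out at step 6

3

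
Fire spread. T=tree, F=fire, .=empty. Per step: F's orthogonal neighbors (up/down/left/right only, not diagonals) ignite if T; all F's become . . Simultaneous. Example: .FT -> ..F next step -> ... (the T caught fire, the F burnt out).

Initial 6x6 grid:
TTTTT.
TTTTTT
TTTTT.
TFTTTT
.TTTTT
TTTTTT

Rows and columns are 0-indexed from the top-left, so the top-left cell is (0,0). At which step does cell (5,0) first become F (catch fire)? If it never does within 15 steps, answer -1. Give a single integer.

Step 1: cell (5,0)='T' (+4 fires, +1 burnt)
Step 2: cell (5,0)='T' (+6 fires, +4 burnt)
Step 3: cell (5,0)='F' (+8 fires, +6 burnt)
  -> target ignites at step 3
Step 4: cell (5,0)='.' (+7 fires, +8 burnt)
Step 5: cell (5,0)='.' (+4 fires, +7 burnt)
Step 6: cell (5,0)='.' (+3 fires, +4 burnt)
Step 7: cell (5,0)='.' (+0 fires, +3 burnt)
  fire out at step 7

3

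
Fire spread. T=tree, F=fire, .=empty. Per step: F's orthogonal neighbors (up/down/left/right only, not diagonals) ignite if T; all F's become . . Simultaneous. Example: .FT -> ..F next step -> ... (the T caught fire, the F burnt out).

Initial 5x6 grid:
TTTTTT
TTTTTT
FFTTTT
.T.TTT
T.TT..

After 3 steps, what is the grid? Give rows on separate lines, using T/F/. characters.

Step 1: 4 trees catch fire, 2 burn out
  TTTTTT
  FFTTTT
  ..FTTT
  .F.TTT
  T.TT..
Step 2: 4 trees catch fire, 4 burn out
  FFTTTT
  ..FTTT
  ...FTT
  ...TTT
  T.TT..
Step 3: 4 trees catch fire, 4 burn out
  ..FTTT
  ...FTT
  ....FT
  ...FTT
  T.TT..

..FTTT
...FTT
....FT
...FTT
T.TT..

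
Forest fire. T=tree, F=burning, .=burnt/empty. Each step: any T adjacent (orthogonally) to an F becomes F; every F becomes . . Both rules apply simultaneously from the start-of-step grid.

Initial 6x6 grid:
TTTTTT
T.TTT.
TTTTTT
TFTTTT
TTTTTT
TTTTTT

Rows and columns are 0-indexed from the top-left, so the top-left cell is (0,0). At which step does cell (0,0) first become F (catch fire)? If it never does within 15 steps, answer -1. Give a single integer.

Step 1: cell (0,0)='T' (+4 fires, +1 burnt)
Step 2: cell (0,0)='T' (+6 fires, +4 burnt)
Step 3: cell (0,0)='T' (+7 fires, +6 burnt)
Step 4: cell (0,0)='F' (+7 fires, +7 burnt)
  -> target ignites at step 4
Step 5: cell (0,0)='.' (+6 fires, +7 burnt)
Step 6: cell (0,0)='.' (+2 fires, +6 burnt)
Step 7: cell (0,0)='.' (+1 fires, +2 burnt)
Step 8: cell (0,0)='.' (+0 fires, +1 burnt)
  fire out at step 8

4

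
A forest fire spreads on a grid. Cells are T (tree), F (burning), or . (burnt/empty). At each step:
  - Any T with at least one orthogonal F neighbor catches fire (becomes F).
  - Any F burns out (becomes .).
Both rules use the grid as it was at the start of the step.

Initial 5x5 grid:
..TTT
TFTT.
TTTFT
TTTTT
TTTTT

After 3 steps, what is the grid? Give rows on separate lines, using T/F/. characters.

Step 1: 7 trees catch fire, 2 burn out
  ..TTT
  F.FF.
  TFF.F
  TTTFT
  TTTTT
Step 2: 7 trees catch fire, 7 burn out
  ..FFT
  .....
  F....
  TFF.F
  TTTFT
Step 3: 5 trees catch fire, 7 burn out
  ....F
  .....
  .....
  F....
  TFF.F

....F
.....
.....
F....
TFF.F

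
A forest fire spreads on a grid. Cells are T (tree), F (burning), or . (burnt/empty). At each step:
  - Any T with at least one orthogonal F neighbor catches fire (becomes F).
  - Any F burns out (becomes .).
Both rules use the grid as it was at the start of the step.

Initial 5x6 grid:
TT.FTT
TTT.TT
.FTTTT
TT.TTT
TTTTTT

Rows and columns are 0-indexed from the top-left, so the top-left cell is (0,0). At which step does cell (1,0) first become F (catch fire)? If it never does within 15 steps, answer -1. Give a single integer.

Step 1: cell (1,0)='T' (+4 fires, +2 burnt)
Step 2: cell (1,0)='F' (+8 fires, +4 burnt)
  -> target ignites at step 2
Step 3: cell (1,0)='.' (+6 fires, +8 burnt)
Step 4: cell (1,0)='.' (+3 fires, +6 burnt)
Step 5: cell (1,0)='.' (+2 fires, +3 burnt)
Step 6: cell (1,0)='.' (+1 fires, +2 burnt)
Step 7: cell (1,0)='.' (+0 fires, +1 burnt)
  fire out at step 7

2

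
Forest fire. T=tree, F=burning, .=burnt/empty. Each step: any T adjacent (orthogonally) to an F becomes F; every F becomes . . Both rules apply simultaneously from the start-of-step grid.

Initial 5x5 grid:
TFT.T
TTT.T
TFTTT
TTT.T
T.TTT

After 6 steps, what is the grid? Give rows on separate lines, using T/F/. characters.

Step 1: 6 trees catch fire, 2 burn out
  F.F.T
  TFT.T
  F.FTT
  TFT.T
  T.TTT
Step 2: 5 trees catch fire, 6 burn out
  ....T
  F.F.T
  ...FT
  F.F.T
  T.TTT
Step 3: 3 trees catch fire, 5 burn out
  ....T
  ....T
  ....F
  ....T
  F.FTT
Step 4: 3 trees catch fire, 3 burn out
  ....T
  ....F
  .....
  ....F
  ...FT
Step 5: 2 trees catch fire, 3 burn out
  ....F
  .....
  .....
  .....
  ....F
Step 6: 0 trees catch fire, 2 burn out
  .....
  .....
  .....
  .....
  .....

.....
.....
.....
.....
.....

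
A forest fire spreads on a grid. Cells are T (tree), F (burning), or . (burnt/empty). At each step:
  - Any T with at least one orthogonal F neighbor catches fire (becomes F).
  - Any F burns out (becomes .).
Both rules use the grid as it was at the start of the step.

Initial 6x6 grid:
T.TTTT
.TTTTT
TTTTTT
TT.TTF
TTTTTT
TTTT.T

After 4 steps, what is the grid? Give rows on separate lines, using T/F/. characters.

Step 1: 3 trees catch fire, 1 burn out
  T.TTTT
  .TTTTT
  TTTTTF
  TT.TF.
  TTTTTF
  TTTT.T
Step 2: 5 trees catch fire, 3 burn out
  T.TTTT
  .TTTTF
  TTTTF.
  TT.F..
  TTTTF.
  TTTT.F
Step 3: 4 trees catch fire, 5 burn out
  T.TTTF
  .TTTF.
  TTTF..
  TT....
  TTTF..
  TTTT..
Step 4: 5 trees catch fire, 4 burn out
  T.TTF.
  .TTF..
  TTF...
  TT....
  TTF...
  TTTF..

T.TTF.
.TTF..
TTF...
TT....
TTF...
TTTF..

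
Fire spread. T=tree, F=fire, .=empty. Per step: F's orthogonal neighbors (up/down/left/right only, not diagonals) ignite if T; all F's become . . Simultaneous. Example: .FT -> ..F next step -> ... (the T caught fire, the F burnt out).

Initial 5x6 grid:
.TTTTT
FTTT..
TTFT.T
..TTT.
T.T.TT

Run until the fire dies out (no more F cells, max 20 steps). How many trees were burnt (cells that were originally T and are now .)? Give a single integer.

Step 1: +6 fires, +2 burnt (F count now 6)
Step 2: +5 fires, +6 burnt (F count now 5)
Step 3: +2 fires, +5 burnt (F count now 2)
Step 4: +2 fires, +2 burnt (F count now 2)
Step 5: +2 fires, +2 burnt (F count now 2)
Step 6: +0 fires, +2 burnt (F count now 0)
Fire out after step 6
Initially T: 19, now '.': 28
Total burnt (originally-T cells now '.'): 17

Answer: 17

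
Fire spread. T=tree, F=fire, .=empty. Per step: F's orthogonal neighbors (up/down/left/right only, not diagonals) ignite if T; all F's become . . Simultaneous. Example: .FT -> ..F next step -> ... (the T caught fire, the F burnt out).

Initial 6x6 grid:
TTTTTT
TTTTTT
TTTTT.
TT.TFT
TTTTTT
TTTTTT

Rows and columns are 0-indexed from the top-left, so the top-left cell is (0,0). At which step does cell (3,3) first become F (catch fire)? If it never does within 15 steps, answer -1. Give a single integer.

Step 1: cell (3,3)='F' (+4 fires, +1 burnt)
  -> target ignites at step 1
Step 2: cell (3,3)='.' (+5 fires, +4 burnt)
Step 3: cell (3,3)='.' (+7 fires, +5 burnt)
Step 4: cell (3,3)='.' (+6 fires, +7 burnt)
Step 5: cell (3,3)='.' (+6 fires, +6 burnt)
Step 6: cell (3,3)='.' (+4 fires, +6 burnt)
Step 7: cell (3,3)='.' (+1 fires, +4 burnt)
Step 8: cell (3,3)='.' (+0 fires, +1 burnt)
  fire out at step 8

1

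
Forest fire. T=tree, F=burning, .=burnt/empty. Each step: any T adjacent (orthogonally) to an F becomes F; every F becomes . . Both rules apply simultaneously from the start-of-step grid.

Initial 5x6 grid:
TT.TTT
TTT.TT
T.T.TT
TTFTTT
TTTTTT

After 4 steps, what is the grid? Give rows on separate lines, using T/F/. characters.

Step 1: 4 trees catch fire, 1 burn out
  TT.TTT
  TTT.TT
  T.F.TT
  TF.FTT
  TTFTTT
Step 2: 5 trees catch fire, 4 burn out
  TT.TTT
  TTF.TT
  T...TT
  F...FT
  TF.FTT
Step 3: 6 trees catch fire, 5 burn out
  TT.TTT
  TF..TT
  F...FT
  .....F
  F...FT
Step 4: 5 trees catch fire, 6 burn out
  TF.TTT
  F...FT
  .....F
  ......
  .....F

TF.TTT
F...FT
.....F
......
.....F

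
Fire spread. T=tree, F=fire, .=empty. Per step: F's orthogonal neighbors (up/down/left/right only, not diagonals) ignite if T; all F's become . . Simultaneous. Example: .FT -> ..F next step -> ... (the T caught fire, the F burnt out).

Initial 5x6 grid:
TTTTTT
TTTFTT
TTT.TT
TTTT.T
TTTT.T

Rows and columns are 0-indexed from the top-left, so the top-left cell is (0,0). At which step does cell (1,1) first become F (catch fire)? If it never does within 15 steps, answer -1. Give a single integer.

Step 1: cell (1,1)='T' (+3 fires, +1 burnt)
Step 2: cell (1,1)='F' (+6 fires, +3 burnt)
  -> target ignites at step 2
Step 3: cell (1,1)='.' (+6 fires, +6 burnt)
Step 4: cell (1,1)='.' (+6 fires, +6 burnt)
Step 5: cell (1,1)='.' (+4 fires, +6 burnt)
Step 6: cell (1,1)='.' (+1 fires, +4 burnt)
Step 7: cell (1,1)='.' (+0 fires, +1 burnt)
  fire out at step 7

2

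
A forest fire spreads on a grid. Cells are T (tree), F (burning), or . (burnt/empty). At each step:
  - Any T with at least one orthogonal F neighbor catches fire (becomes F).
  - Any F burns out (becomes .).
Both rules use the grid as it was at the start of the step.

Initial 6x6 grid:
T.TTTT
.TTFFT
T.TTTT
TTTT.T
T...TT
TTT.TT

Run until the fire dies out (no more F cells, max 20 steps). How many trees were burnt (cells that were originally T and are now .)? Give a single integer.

Step 1: +6 fires, +2 burnt (F count now 6)
Step 2: +6 fires, +6 burnt (F count now 6)
Step 3: +2 fires, +6 burnt (F count now 2)
Step 4: +2 fires, +2 burnt (F count now 2)
Step 5: +3 fires, +2 burnt (F count now 3)
Step 6: +3 fires, +3 burnt (F count now 3)
Step 7: +1 fires, +3 burnt (F count now 1)
Step 8: +1 fires, +1 burnt (F count now 1)
Step 9: +1 fires, +1 burnt (F count now 1)
Step 10: +0 fires, +1 burnt (F count now 0)
Fire out after step 10
Initially T: 26, now '.': 35
Total burnt (originally-T cells now '.'): 25

Answer: 25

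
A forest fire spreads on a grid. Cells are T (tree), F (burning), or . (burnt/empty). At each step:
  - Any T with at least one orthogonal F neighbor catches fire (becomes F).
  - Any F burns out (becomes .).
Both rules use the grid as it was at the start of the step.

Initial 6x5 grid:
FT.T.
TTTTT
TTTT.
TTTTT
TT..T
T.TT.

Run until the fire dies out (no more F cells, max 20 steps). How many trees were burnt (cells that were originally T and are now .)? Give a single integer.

Step 1: +2 fires, +1 burnt (F count now 2)
Step 2: +2 fires, +2 burnt (F count now 2)
Step 3: +3 fires, +2 burnt (F count now 3)
Step 4: +4 fires, +3 burnt (F count now 4)
Step 5: +6 fires, +4 burnt (F count now 6)
Step 6: +1 fires, +6 burnt (F count now 1)
Step 7: +1 fires, +1 burnt (F count now 1)
Step 8: +1 fires, +1 burnt (F count now 1)
Step 9: +0 fires, +1 burnt (F count now 0)
Fire out after step 9
Initially T: 22, now '.': 28
Total burnt (originally-T cells now '.'): 20

Answer: 20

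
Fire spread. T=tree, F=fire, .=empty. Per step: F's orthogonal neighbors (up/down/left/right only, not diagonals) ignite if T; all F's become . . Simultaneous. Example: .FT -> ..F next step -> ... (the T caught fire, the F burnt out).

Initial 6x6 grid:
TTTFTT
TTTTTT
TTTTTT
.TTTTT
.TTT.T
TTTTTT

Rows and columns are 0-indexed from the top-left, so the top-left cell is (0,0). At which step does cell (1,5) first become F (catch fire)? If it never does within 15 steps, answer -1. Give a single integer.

Step 1: cell (1,5)='T' (+3 fires, +1 burnt)
Step 2: cell (1,5)='T' (+5 fires, +3 burnt)
Step 3: cell (1,5)='F' (+6 fires, +5 burnt)
  -> target ignites at step 3
Step 4: cell (1,5)='.' (+6 fires, +6 burnt)
Step 5: cell (1,5)='.' (+5 fires, +6 burnt)
Step 6: cell (1,5)='.' (+4 fires, +5 burnt)
Step 7: cell (1,5)='.' (+2 fires, +4 burnt)
Step 8: cell (1,5)='.' (+1 fires, +2 burnt)
Step 9: cell (1,5)='.' (+0 fires, +1 burnt)
  fire out at step 9

3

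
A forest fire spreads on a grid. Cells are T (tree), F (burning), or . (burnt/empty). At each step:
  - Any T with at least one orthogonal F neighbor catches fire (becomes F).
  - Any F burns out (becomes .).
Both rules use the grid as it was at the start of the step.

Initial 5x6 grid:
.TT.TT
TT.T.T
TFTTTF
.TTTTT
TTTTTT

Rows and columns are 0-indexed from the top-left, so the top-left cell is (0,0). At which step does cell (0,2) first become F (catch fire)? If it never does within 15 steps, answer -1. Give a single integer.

Step 1: cell (0,2)='T' (+7 fires, +2 burnt)
Step 2: cell (0,2)='T' (+8 fires, +7 burnt)
Step 3: cell (0,2)='F' (+7 fires, +8 burnt)
  -> target ignites at step 3
Step 4: cell (0,2)='.' (+1 fires, +7 burnt)
Step 5: cell (0,2)='.' (+0 fires, +1 burnt)
  fire out at step 5

3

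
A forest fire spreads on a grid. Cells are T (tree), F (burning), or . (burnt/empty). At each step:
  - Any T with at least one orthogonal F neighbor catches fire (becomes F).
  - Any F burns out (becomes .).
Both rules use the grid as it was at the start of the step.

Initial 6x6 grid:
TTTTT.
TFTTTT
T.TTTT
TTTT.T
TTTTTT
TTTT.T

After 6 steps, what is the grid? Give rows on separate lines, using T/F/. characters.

Step 1: 3 trees catch fire, 1 burn out
  TFTTT.
  F.FTTT
  T.TTTT
  TTTT.T
  TTTTTT
  TTTT.T
Step 2: 5 trees catch fire, 3 burn out
  F.FTT.
  ...FTT
  F.FTTT
  TTTT.T
  TTTTTT
  TTTT.T
Step 3: 5 trees catch fire, 5 burn out
  ...FT.
  ....FT
  ...FTT
  FTFT.T
  TTTTTT
  TTTT.T
Step 4: 7 trees catch fire, 5 burn out
  ....F.
  .....F
  ....FT
  .F.F.T
  FTFTTT
  TTTT.T
Step 5: 5 trees catch fire, 7 burn out
  ......
  ......
  .....F
  .....T
  .F.FTT
  FTFT.T
Step 6: 4 trees catch fire, 5 burn out
  ......
  ......
  ......
  .....F
  ....FT
  .F.F.T

......
......
......
.....F
....FT
.F.F.T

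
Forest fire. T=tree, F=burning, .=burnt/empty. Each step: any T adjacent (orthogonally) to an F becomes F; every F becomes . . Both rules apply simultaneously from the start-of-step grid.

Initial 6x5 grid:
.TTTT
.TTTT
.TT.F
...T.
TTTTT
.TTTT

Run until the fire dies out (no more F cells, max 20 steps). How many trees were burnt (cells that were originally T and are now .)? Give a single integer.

Step 1: +1 fires, +1 burnt (F count now 1)
Step 2: +2 fires, +1 burnt (F count now 2)
Step 3: +2 fires, +2 burnt (F count now 2)
Step 4: +3 fires, +2 burnt (F count now 3)
Step 5: +2 fires, +3 burnt (F count now 2)
Step 6: +0 fires, +2 burnt (F count now 0)
Fire out after step 6
Initially T: 20, now '.': 20
Total burnt (originally-T cells now '.'): 10

Answer: 10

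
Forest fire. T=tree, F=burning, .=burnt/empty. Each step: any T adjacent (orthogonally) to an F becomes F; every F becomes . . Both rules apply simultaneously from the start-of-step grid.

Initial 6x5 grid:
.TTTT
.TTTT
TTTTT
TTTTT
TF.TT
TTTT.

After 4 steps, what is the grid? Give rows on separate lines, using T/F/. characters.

Step 1: 3 trees catch fire, 1 burn out
  .TTTT
  .TTTT
  TTTTT
  TFTTT
  F..TT
  TFTT.
Step 2: 5 trees catch fire, 3 burn out
  .TTTT
  .TTTT
  TFTTT
  F.FTT
  ...TT
  F.FT.
Step 3: 5 trees catch fire, 5 burn out
  .TTTT
  .FTTT
  F.FTT
  ...FT
  ...TT
  ...F.
Step 4: 5 trees catch fire, 5 burn out
  .FTTT
  ..FTT
  ...FT
  ....F
  ...FT
  .....

.FTTT
..FTT
...FT
....F
...FT
.....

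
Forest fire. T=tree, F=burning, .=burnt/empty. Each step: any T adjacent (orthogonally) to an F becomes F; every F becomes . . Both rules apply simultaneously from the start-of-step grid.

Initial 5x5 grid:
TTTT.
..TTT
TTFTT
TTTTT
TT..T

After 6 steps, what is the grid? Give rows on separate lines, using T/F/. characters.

Step 1: 4 trees catch fire, 1 burn out
  TTTT.
  ..FTT
  TF.FT
  TTFTT
  TT..T
Step 2: 6 trees catch fire, 4 burn out
  TTFT.
  ...FT
  F...F
  TF.FT
  TT..T
Step 3: 6 trees catch fire, 6 burn out
  TF.F.
  ....F
  .....
  F...F
  TF..T
Step 4: 3 trees catch fire, 6 burn out
  F....
  .....
  .....
  .....
  F...F
Step 5: 0 trees catch fire, 3 burn out
  .....
  .....
  .....
  .....
  .....
Step 6: 0 trees catch fire, 0 burn out
  .....
  .....
  .....
  .....
  .....

.....
.....
.....
.....
.....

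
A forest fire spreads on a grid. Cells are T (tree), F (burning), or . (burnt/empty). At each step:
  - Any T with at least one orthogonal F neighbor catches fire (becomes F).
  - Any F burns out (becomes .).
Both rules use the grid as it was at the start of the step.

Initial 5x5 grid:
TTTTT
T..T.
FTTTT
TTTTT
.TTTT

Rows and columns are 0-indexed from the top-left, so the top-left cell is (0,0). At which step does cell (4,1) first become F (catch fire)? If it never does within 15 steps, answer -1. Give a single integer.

Step 1: cell (4,1)='T' (+3 fires, +1 burnt)
Step 2: cell (4,1)='T' (+3 fires, +3 burnt)
Step 3: cell (4,1)='F' (+4 fires, +3 burnt)
  -> target ignites at step 3
Step 4: cell (4,1)='.' (+5 fires, +4 burnt)
Step 5: cell (4,1)='.' (+3 fires, +5 burnt)
Step 6: cell (4,1)='.' (+2 fires, +3 burnt)
Step 7: cell (4,1)='.' (+0 fires, +2 burnt)
  fire out at step 7

3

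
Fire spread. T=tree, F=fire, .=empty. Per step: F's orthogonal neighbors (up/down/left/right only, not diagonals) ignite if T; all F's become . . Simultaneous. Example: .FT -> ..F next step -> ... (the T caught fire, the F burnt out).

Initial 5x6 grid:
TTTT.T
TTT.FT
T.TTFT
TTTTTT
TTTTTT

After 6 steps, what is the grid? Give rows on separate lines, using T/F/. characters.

Step 1: 4 trees catch fire, 2 burn out
  TTTT.T
  TTT..F
  T.TF.F
  TTTTFT
  TTTTTT
Step 2: 5 trees catch fire, 4 burn out
  TTTT.F
  TTT...
  T.F...
  TTTF.F
  TTTTFT
Step 3: 4 trees catch fire, 5 burn out
  TTTT..
  TTF...
  T.....
  TTF...
  TTTF.F
Step 4: 4 trees catch fire, 4 burn out
  TTFT..
  TF....
  T.....
  TF....
  TTF...
Step 5: 5 trees catch fire, 4 burn out
  TF.F..
  F.....
  T.....
  F.....
  TF....
Step 6: 3 trees catch fire, 5 burn out
  F.....
  ......
  F.....
  ......
  F.....

F.....
......
F.....
......
F.....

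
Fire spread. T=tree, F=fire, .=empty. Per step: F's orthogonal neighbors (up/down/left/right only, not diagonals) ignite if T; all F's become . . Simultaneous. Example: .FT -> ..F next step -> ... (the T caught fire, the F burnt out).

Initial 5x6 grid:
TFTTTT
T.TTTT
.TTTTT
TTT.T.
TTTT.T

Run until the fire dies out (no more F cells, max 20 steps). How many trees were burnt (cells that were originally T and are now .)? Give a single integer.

Answer: 23

Derivation:
Step 1: +2 fires, +1 burnt (F count now 2)
Step 2: +3 fires, +2 burnt (F count now 3)
Step 3: +3 fires, +3 burnt (F count now 3)
Step 4: +5 fires, +3 burnt (F count now 5)
Step 5: +4 fires, +5 burnt (F count now 4)
Step 6: +5 fires, +4 burnt (F count now 5)
Step 7: +1 fires, +5 burnt (F count now 1)
Step 8: +0 fires, +1 burnt (F count now 0)
Fire out after step 8
Initially T: 24, now '.': 29
Total burnt (originally-T cells now '.'): 23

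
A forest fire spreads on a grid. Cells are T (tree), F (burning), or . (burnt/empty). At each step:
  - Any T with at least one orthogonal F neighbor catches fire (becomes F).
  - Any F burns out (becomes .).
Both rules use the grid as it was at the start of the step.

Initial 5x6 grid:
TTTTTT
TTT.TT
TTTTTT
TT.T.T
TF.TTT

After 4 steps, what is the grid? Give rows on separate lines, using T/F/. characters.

Step 1: 2 trees catch fire, 1 burn out
  TTTTTT
  TTT.TT
  TTTTTT
  TF.T.T
  F..TTT
Step 2: 2 trees catch fire, 2 burn out
  TTTTTT
  TTT.TT
  TFTTTT
  F..T.T
  ...TTT
Step 3: 3 trees catch fire, 2 burn out
  TTTTTT
  TFT.TT
  F.FTTT
  ...T.T
  ...TTT
Step 4: 4 trees catch fire, 3 burn out
  TFTTTT
  F.F.TT
  ...FTT
  ...T.T
  ...TTT

TFTTTT
F.F.TT
...FTT
...T.T
...TTT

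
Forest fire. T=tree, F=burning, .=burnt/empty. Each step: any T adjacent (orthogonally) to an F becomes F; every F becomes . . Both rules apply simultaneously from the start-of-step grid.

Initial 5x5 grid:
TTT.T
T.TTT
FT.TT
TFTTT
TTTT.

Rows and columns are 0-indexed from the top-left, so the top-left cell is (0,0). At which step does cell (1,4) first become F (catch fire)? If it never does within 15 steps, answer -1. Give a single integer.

Step 1: cell (1,4)='T' (+5 fires, +2 burnt)
Step 2: cell (1,4)='T' (+4 fires, +5 burnt)
Step 3: cell (1,4)='T' (+4 fires, +4 burnt)
Step 4: cell (1,4)='T' (+3 fires, +4 burnt)
Step 5: cell (1,4)='F' (+2 fires, +3 burnt)
  -> target ignites at step 5
Step 6: cell (1,4)='.' (+1 fires, +2 burnt)
Step 7: cell (1,4)='.' (+0 fires, +1 burnt)
  fire out at step 7

5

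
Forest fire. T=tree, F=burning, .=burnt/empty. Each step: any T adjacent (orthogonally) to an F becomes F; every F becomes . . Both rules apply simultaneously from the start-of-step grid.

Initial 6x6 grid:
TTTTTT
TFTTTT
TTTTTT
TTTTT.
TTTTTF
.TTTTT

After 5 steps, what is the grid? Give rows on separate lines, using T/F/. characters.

Step 1: 6 trees catch fire, 2 burn out
  TFTTTT
  F.FTTT
  TFTTTT
  TTTTT.
  TTTTF.
  .TTTTF
Step 2: 9 trees catch fire, 6 burn out
  F.FTTT
  ...FTT
  F.FTTT
  TFTTF.
  TTTF..
  .TTTF.
Step 3: 10 trees catch fire, 9 burn out
  ...FTT
  ....FT
  ...FFT
  F.FF..
  TFF...
  .TTF..
Step 4: 6 trees catch fire, 10 burn out
  ....FT
  .....F
  .....F
  ......
  F.....
  .FF...
Step 5: 1 trees catch fire, 6 burn out
  .....F
  ......
  ......
  ......
  ......
  ......

.....F
......
......
......
......
......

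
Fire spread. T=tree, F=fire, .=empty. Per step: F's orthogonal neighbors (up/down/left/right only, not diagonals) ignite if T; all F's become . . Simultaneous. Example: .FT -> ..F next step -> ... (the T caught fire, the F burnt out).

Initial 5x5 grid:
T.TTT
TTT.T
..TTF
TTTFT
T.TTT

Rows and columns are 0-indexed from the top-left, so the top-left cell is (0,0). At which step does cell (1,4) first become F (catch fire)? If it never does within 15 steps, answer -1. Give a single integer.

Step 1: cell (1,4)='F' (+5 fires, +2 burnt)
  -> target ignites at step 1
Step 2: cell (1,4)='.' (+5 fires, +5 burnt)
Step 3: cell (1,4)='.' (+3 fires, +5 burnt)
Step 4: cell (1,4)='.' (+3 fires, +3 burnt)
Step 5: cell (1,4)='.' (+1 fires, +3 burnt)
Step 6: cell (1,4)='.' (+1 fires, +1 burnt)
Step 7: cell (1,4)='.' (+0 fires, +1 burnt)
  fire out at step 7

1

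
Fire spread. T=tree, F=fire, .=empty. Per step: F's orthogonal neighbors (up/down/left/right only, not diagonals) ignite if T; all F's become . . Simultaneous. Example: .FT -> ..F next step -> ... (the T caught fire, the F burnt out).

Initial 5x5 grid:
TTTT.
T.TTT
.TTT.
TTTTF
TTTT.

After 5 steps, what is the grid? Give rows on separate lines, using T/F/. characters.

Step 1: 1 trees catch fire, 1 burn out
  TTTT.
  T.TTT
  .TTT.
  TTTF.
  TTTT.
Step 2: 3 trees catch fire, 1 burn out
  TTTT.
  T.TTT
  .TTF.
  TTF..
  TTTF.
Step 3: 4 trees catch fire, 3 burn out
  TTTT.
  T.TFT
  .TF..
  TF...
  TTF..
Step 4: 6 trees catch fire, 4 burn out
  TTTF.
  T.F.F
  .F...
  F....
  TF...
Step 5: 2 trees catch fire, 6 burn out
  TTF..
  T....
  .....
  .....
  F....

TTF..
T....
.....
.....
F....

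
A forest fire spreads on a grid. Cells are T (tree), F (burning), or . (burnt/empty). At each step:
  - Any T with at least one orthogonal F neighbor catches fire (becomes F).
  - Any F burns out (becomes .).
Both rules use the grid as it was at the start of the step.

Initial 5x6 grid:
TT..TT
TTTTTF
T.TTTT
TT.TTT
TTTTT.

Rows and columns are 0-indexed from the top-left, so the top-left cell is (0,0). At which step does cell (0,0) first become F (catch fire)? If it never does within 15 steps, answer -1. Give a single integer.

Step 1: cell (0,0)='T' (+3 fires, +1 burnt)
Step 2: cell (0,0)='T' (+4 fires, +3 burnt)
Step 3: cell (0,0)='T' (+3 fires, +4 burnt)
Step 4: cell (0,0)='T' (+4 fires, +3 burnt)
Step 5: cell (0,0)='T' (+3 fires, +4 burnt)
Step 6: cell (0,0)='F' (+3 fires, +3 burnt)
  -> target ignites at step 6
Step 7: cell (0,0)='.' (+2 fires, +3 burnt)
Step 8: cell (0,0)='.' (+2 fires, +2 burnt)
Step 9: cell (0,0)='.' (+0 fires, +2 burnt)
  fire out at step 9

6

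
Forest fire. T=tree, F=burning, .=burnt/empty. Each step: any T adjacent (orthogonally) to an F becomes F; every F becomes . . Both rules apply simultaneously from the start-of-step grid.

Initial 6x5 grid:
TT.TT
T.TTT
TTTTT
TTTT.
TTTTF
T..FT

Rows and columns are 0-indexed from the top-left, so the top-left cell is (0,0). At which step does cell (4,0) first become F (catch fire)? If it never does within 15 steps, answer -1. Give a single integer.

Step 1: cell (4,0)='T' (+2 fires, +2 burnt)
Step 2: cell (4,0)='T' (+2 fires, +2 burnt)
Step 3: cell (4,0)='T' (+3 fires, +2 burnt)
Step 4: cell (4,0)='F' (+5 fires, +3 burnt)
  -> target ignites at step 4
Step 5: cell (4,0)='.' (+6 fires, +5 burnt)
Step 6: cell (4,0)='.' (+2 fires, +6 burnt)
Step 7: cell (4,0)='.' (+1 fires, +2 burnt)
Step 8: cell (4,0)='.' (+1 fires, +1 burnt)
Step 9: cell (4,0)='.' (+1 fires, +1 burnt)
Step 10: cell (4,0)='.' (+0 fires, +1 burnt)
  fire out at step 10

4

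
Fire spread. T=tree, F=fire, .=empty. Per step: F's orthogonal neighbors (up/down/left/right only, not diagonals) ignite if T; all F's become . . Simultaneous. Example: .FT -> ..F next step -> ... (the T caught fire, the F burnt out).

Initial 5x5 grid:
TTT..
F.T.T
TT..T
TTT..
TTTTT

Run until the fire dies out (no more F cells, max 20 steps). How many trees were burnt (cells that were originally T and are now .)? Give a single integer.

Step 1: +2 fires, +1 burnt (F count now 2)
Step 2: +3 fires, +2 burnt (F count now 3)
Step 3: +3 fires, +3 burnt (F count now 3)
Step 4: +3 fires, +3 burnt (F count now 3)
Step 5: +1 fires, +3 burnt (F count now 1)
Step 6: +1 fires, +1 burnt (F count now 1)
Step 7: +1 fires, +1 burnt (F count now 1)
Step 8: +0 fires, +1 burnt (F count now 0)
Fire out after step 8
Initially T: 16, now '.': 23
Total burnt (originally-T cells now '.'): 14

Answer: 14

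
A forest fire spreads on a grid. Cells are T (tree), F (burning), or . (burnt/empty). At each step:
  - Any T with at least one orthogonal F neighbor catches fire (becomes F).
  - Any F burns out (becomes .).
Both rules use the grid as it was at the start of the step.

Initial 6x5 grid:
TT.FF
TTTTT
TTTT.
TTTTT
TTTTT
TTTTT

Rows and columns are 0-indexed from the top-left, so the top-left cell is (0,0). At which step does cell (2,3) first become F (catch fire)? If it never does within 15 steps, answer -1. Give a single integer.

Step 1: cell (2,3)='T' (+2 fires, +2 burnt)
Step 2: cell (2,3)='F' (+2 fires, +2 burnt)
  -> target ignites at step 2
Step 3: cell (2,3)='.' (+3 fires, +2 burnt)
Step 4: cell (2,3)='.' (+6 fires, +3 burnt)
Step 5: cell (2,3)='.' (+6 fires, +6 burnt)
Step 6: cell (2,3)='.' (+4 fires, +6 burnt)
Step 7: cell (2,3)='.' (+2 fires, +4 burnt)
Step 8: cell (2,3)='.' (+1 fires, +2 burnt)
Step 9: cell (2,3)='.' (+0 fires, +1 burnt)
  fire out at step 9

2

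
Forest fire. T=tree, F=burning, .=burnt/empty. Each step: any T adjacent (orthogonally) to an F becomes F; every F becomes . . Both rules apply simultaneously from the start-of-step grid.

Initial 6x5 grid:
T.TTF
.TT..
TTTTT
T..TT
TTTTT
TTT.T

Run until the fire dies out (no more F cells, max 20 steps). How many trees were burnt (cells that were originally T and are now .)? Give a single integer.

Answer: 21

Derivation:
Step 1: +1 fires, +1 burnt (F count now 1)
Step 2: +1 fires, +1 burnt (F count now 1)
Step 3: +1 fires, +1 burnt (F count now 1)
Step 4: +2 fires, +1 burnt (F count now 2)
Step 5: +2 fires, +2 burnt (F count now 2)
Step 6: +3 fires, +2 burnt (F count now 3)
Step 7: +3 fires, +3 burnt (F count now 3)
Step 8: +3 fires, +3 burnt (F count now 3)
Step 9: +4 fires, +3 burnt (F count now 4)
Step 10: +1 fires, +4 burnt (F count now 1)
Step 11: +0 fires, +1 burnt (F count now 0)
Fire out after step 11
Initially T: 22, now '.': 29
Total burnt (originally-T cells now '.'): 21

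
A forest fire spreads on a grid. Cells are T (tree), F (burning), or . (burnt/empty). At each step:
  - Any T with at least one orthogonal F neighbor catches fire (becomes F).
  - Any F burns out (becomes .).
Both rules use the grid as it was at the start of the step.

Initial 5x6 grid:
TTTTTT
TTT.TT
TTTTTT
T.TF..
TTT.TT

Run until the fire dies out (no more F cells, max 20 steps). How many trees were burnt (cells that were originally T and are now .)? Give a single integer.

Step 1: +2 fires, +1 burnt (F count now 2)
Step 2: +3 fires, +2 burnt (F count now 3)
Step 3: +5 fires, +3 burnt (F count now 5)
Step 4: +6 fires, +5 burnt (F count now 6)
Step 5: +5 fires, +6 burnt (F count now 5)
Step 6: +1 fires, +5 burnt (F count now 1)
Step 7: +0 fires, +1 burnt (F count now 0)
Fire out after step 7
Initially T: 24, now '.': 28
Total burnt (originally-T cells now '.'): 22

Answer: 22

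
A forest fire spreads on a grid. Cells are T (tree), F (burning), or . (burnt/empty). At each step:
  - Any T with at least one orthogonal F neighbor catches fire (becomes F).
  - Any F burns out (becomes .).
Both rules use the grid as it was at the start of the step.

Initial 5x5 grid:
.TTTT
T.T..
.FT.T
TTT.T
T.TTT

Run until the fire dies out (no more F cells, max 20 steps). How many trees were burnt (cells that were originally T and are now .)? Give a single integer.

Step 1: +2 fires, +1 burnt (F count now 2)
Step 2: +3 fires, +2 burnt (F count now 3)
Step 3: +3 fires, +3 burnt (F count now 3)
Step 4: +3 fires, +3 burnt (F count now 3)
Step 5: +2 fires, +3 burnt (F count now 2)
Step 6: +1 fires, +2 burnt (F count now 1)
Step 7: +1 fires, +1 burnt (F count now 1)
Step 8: +0 fires, +1 burnt (F count now 0)
Fire out after step 8
Initially T: 16, now '.': 24
Total burnt (originally-T cells now '.'): 15

Answer: 15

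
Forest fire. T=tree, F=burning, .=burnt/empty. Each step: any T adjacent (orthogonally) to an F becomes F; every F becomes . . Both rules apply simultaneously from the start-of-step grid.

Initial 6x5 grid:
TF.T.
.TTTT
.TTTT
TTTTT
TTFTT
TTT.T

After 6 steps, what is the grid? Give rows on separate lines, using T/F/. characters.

Step 1: 6 trees catch fire, 2 burn out
  F..T.
  .FTTT
  .TTTT
  TTFTT
  TF.FT
  TTF.T
Step 2: 8 trees catch fire, 6 burn out
  ...T.
  ..FTT
  .FFTT
  TF.FT
  F...F
  TF..T
Step 3: 6 trees catch fire, 8 burn out
  ...T.
  ...FT
  ...FT
  F...F
  .....
  F...F
Step 4: 3 trees catch fire, 6 burn out
  ...F.
  ....F
  ....F
  .....
  .....
  .....
Step 5: 0 trees catch fire, 3 burn out
  .....
  .....
  .....
  .....
  .....
  .....
Step 6: 0 trees catch fire, 0 burn out
  .....
  .....
  .....
  .....
  .....
  .....

.....
.....
.....
.....
.....
.....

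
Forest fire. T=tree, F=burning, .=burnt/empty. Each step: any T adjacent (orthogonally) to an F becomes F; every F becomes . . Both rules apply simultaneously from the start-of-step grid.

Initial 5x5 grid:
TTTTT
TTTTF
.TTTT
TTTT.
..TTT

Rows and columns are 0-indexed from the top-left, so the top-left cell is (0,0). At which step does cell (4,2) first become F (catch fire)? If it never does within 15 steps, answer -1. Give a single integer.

Step 1: cell (4,2)='T' (+3 fires, +1 burnt)
Step 2: cell (4,2)='T' (+3 fires, +3 burnt)
Step 3: cell (4,2)='T' (+4 fires, +3 burnt)
Step 4: cell (4,2)='T' (+5 fires, +4 burnt)
Step 5: cell (4,2)='F' (+4 fires, +5 burnt)
  -> target ignites at step 5
Step 6: cell (4,2)='.' (+1 fires, +4 burnt)
Step 7: cell (4,2)='.' (+0 fires, +1 burnt)
  fire out at step 7

5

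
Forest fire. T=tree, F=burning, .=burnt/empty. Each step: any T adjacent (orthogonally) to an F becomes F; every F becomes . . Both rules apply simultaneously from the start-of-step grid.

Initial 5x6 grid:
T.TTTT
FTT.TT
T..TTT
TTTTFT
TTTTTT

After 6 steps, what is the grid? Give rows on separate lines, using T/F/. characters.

Step 1: 7 trees catch fire, 2 burn out
  F.TTTT
  .FT.TT
  F..TFT
  TTTF.F
  TTTTFT
Step 2: 8 trees catch fire, 7 burn out
  ..TTTT
  ..F.FT
  ...F.F
  FTF...
  TTTF.F
Step 3: 6 trees catch fire, 8 burn out
  ..FTFT
  .....F
  ......
  .F....
  FTF...
Step 4: 3 trees catch fire, 6 burn out
  ...F.F
  ......
  ......
  ......
  .F....
Step 5: 0 trees catch fire, 3 burn out
  ......
  ......
  ......
  ......
  ......
Step 6: 0 trees catch fire, 0 burn out
  ......
  ......
  ......
  ......
  ......

......
......
......
......
......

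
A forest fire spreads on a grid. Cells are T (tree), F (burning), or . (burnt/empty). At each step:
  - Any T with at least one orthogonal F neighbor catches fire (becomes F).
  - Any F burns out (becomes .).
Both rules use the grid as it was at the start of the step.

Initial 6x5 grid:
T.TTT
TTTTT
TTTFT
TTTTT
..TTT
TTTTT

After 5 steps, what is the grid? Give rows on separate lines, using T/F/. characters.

Step 1: 4 trees catch fire, 1 burn out
  T.TTT
  TTTFT
  TTF.F
  TTTFT
  ..TTT
  TTTTT
Step 2: 7 trees catch fire, 4 burn out
  T.TFT
  TTF.F
  TF...
  TTF.F
  ..TFT
  TTTTT
Step 3: 8 trees catch fire, 7 burn out
  T.F.F
  TF...
  F....
  TF...
  ..F.F
  TTTFT
Step 4: 4 trees catch fire, 8 burn out
  T....
  F....
  .....
  F....
  .....
  TTF.F
Step 5: 2 trees catch fire, 4 burn out
  F....
  .....
  .....
  .....
  .....
  TF...

F....
.....
.....
.....
.....
TF...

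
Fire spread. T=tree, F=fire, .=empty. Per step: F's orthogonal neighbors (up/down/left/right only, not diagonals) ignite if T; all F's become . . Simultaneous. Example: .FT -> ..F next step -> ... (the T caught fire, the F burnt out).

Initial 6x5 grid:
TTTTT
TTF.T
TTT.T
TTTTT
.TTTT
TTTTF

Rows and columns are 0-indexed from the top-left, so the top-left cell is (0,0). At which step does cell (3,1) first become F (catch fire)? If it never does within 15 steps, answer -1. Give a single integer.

Step 1: cell (3,1)='T' (+5 fires, +2 burnt)
Step 2: cell (3,1)='T' (+8 fires, +5 burnt)
Step 3: cell (3,1)='F' (+8 fires, +8 burnt)
  -> target ignites at step 3
Step 4: cell (3,1)='.' (+4 fires, +8 burnt)
Step 5: cell (3,1)='.' (+0 fires, +4 burnt)
  fire out at step 5

3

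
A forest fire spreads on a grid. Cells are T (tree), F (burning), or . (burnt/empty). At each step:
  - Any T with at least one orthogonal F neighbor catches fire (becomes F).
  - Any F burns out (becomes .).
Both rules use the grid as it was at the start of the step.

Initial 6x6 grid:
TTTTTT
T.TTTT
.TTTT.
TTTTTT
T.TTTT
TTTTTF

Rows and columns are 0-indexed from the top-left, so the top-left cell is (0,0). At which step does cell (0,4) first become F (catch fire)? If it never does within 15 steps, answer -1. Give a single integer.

Step 1: cell (0,4)='T' (+2 fires, +1 burnt)
Step 2: cell (0,4)='T' (+3 fires, +2 burnt)
Step 3: cell (0,4)='T' (+3 fires, +3 burnt)
Step 4: cell (0,4)='T' (+4 fires, +3 burnt)
Step 5: cell (0,4)='T' (+4 fires, +4 burnt)
Step 6: cell (0,4)='F' (+6 fires, +4 burnt)
  -> target ignites at step 6
Step 7: cell (0,4)='.' (+5 fires, +6 burnt)
Step 8: cell (0,4)='.' (+1 fires, +5 burnt)
Step 9: cell (0,4)='.' (+1 fires, +1 burnt)
Step 10: cell (0,4)='.' (+1 fires, +1 burnt)
Step 11: cell (0,4)='.' (+1 fires, +1 burnt)
Step 12: cell (0,4)='.' (+0 fires, +1 burnt)
  fire out at step 12

6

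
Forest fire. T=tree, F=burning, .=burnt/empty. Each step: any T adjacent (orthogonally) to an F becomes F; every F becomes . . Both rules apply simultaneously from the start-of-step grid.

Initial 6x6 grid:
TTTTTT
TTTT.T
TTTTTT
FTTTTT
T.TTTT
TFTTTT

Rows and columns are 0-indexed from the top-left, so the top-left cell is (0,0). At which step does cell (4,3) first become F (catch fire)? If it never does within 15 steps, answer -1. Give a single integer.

Step 1: cell (4,3)='T' (+5 fires, +2 burnt)
Step 2: cell (4,3)='T' (+5 fires, +5 burnt)
Step 3: cell (4,3)='F' (+6 fires, +5 burnt)
  -> target ignites at step 3
Step 4: cell (4,3)='.' (+6 fires, +6 burnt)
Step 5: cell (4,3)='.' (+5 fires, +6 burnt)
Step 6: cell (4,3)='.' (+2 fires, +5 burnt)
Step 7: cell (4,3)='.' (+2 fires, +2 burnt)
Step 8: cell (4,3)='.' (+1 fires, +2 burnt)
Step 9: cell (4,3)='.' (+0 fires, +1 burnt)
  fire out at step 9

3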